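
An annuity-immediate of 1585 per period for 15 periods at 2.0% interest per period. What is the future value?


FV = PMT * ((1+i)^n - 1) / i
= 1585 * ((1.02)^15 - 1) / 0.02
= 1585 * (1.345868 - 1) / 0.02
= 27410.0658


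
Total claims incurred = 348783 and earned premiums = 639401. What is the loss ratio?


Loss ratio = claims / premiums
= 348783 / 639401
= 0.5455


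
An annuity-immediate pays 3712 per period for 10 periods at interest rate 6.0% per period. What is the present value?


PV = PMT * (1 - (1+i)^(-n)) / i
= 3712 * (1 - (1+0.06)^(-10)) / 0.06
= 3712 * (1 - 0.558395) / 0.06
= 3712 * 7.360087
= 27320.6431


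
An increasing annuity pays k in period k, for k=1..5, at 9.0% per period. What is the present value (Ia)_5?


(Ia)_n = sum_{k=1}^{n} k * v^k, v = 1/(1+i)
v = 0.917431
Sum computed term by term:
(Ia)_5 = 11.0007


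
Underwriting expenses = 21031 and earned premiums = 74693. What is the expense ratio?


Expense ratio = expenses / premiums
= 21031 / 74693
= 0.2816


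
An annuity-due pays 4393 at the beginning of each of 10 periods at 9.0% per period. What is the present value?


PV_due = PMT * (1-(1+i)^(-n))/i * (1+i)
PV_immediate = 28192.7703
PV_due = 28192.7703 * 1.09
= 30730.1196


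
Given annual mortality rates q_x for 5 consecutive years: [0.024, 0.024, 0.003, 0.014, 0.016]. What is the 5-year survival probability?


p_k = 1 - q_k for each year
Survival = product of (1 - q_k)
= 0.976 * 0.976 * 0.997 * 0.986 * 0.984
= 0.9214


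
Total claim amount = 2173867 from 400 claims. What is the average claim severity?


severity = total / number
= 2173867 / 400
= 5434.6675


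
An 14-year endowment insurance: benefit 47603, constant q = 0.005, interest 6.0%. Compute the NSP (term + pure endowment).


Term component = 2151.9255
Pure endowment = 14_p_x * v^14 * benefit = 0.93223 * 0.442301 * 47603 = 19627.9679
NSP = 21779.8935


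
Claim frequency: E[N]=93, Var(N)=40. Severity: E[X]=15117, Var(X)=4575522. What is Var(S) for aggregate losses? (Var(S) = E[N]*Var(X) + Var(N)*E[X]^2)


Var(S) = E[N]*Var(X) + Var(N)*E[X]^2
= 93*4575522 + 40*15117^2
= 425523546 + 9140947560
= 9.5665e+09


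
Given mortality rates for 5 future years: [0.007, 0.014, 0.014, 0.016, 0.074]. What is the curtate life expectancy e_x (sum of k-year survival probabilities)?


e_x = sum_{k=1}^{n} k_p_x
k_p_x values:
  1_p_x = 0.993
  2_p_x = 0.979098
  3_p_x = 0.965391
  4_p_x = 0.949944
  5_p_x = 0.879648
e_x = 4.7671


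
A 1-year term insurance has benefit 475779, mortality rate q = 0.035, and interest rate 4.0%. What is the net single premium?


NSP = benefit * q * v
v = 1/(1+i) = 0.961538
NSP = 475779 * 0.035 * 0.961538
= 16011.7933


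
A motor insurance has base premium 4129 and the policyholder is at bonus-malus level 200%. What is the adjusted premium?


adjusted = base * BM_level / 100
= 4129 * 200 / 100
= 4129 * 2.0
= 8258.0


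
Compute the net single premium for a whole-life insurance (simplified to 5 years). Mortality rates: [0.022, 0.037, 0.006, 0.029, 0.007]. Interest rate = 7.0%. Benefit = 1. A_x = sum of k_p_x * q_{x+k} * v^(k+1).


v = 0.934579
Year 0: k_p_x=1.0, q=0.022, term=0.020561
Year 1: k_p_x=0.978, q=0.037, term=0.031606
Year 2: k_p_x=0.941814, q=0.006, term=0.004613
Year 3: k_p_x=0.936163, q=0.029, term=0.020712
Year 4: k_p_x=0.909014, q=0.007, term=0.004537
A_x = 0.082


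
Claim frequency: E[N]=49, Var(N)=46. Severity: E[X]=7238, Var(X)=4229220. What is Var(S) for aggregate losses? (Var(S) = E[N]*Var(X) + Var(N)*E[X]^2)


Var(S) = E[N]*Var(X) + Var(N)*E[X]^2
= 49*4229220 + 46*7238^2
= 207231780 + 2409877624
= 2.6171e+09


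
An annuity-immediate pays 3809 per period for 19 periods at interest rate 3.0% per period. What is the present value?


PV = PMT * (1 - (1+i)^(-n)) / i
= 3809 * (1 - (1+0.03)^(-19)) / 0.03
= 3809 * (1 - 0.570286) / 0.03
= 3809 * 14.323799
= 54559.3508


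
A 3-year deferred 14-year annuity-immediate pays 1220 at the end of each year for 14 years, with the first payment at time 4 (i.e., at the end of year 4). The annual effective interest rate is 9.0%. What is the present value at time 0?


PV at time 3 of the 14-year annuity-immediate:
a_n = 1220 * (1-(1+0.09)^(-14))/0.09 = 9499.1035
Discount back 3 years to time 0:
PV = 9499.1035 * (1+0.09)^(-3)
= 9499.1035 * 0.772183
= 7335.0508


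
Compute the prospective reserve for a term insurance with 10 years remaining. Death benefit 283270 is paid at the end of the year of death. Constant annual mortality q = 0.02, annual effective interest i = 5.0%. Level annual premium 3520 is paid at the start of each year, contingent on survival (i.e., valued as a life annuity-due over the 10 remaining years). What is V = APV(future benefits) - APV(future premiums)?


v = 1/(1+i) = 0.952381
APV(future benefits) per unit = sum_{k=0}^{9} k_p_x * q * v^(k+1) = 0.142397
APV(future benefits) = 283270 * 0.142397 = 40336.6909
Life annuity-due factor ä_{x:10} = sum_{k=0}^{9} k_p_x * v^k = 7.475823
APV(future premiums) = 3520 * 7.475823 = 26314.8956
V = 40336.6909 - 26314.8956
= 14021.7953


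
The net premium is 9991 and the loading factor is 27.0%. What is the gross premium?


Gross = net * (1 + loading)
= 9991 * (1 + 0.27)
= 9991 * 1.27
= 12688.57


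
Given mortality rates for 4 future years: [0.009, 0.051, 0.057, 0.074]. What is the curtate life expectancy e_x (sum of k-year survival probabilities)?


e_x = sum_{k=1}^{n} k_p_x
k_p_x values:
  1_p_x = 0.991
  2_p_x = 0.940459
  3_p_x = 0.886853
  4_p_x = 0.821226
e_x = 3.6395


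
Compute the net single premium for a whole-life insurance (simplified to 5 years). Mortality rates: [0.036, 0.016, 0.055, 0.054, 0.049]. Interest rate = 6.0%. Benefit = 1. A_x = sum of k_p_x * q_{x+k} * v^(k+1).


v = 0.943396
Year 0: k_p_x=1.0, q=0.036, term=0.033962
Year 1: k_p_x=0.964, q=0.016, term=0.013727
Year 2: k_p_x=0.948576, q=0.055, term=0.043804
Year 3: k_p_x=0.896404, q=0.054, term=0.038342
Year 4: k_p_x=0.847998, q=0.049, term=0.03105
A_x = 0.1609


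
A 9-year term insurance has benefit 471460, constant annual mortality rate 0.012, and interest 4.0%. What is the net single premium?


NSP = benefit * sum_{k=0}^{n-1} k_p_x * q * v^(k+1)
With constant q=0.012, v=0.961538
Sum = 0.085327
NSP = 471460 * 0.085327
= 40228.2954


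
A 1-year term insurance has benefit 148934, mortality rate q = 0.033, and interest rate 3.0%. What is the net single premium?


NSP = benefit * q * v
v = 1/(1+i) = 0.970874
NSP = 148934 * 0.033 * 0.970874
= 4771.6718


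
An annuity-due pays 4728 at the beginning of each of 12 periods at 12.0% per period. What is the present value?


PV_due = PMT * (1-(1+i)^(-n))/i * (1+i)
PV_immediate = 29287.0013
PV_due = 29287.0013 * 1.12
= 32801.4415


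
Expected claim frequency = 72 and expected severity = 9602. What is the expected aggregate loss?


E[S] = E[N] * E[X]
= 72 * 9602
= 691344


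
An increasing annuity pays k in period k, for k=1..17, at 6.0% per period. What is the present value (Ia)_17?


(Ia)_n = sum_{k=1}^{n} k * v^k, v = 1/(1+i)
v = 0.943396
Sum computed term by term:
(Ia)_17 = 79.8783


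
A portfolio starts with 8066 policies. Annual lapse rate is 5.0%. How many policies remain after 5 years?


remaining = initial * (1 - lapse)^years
= 8066 * (1 - 0.05)^5
= 8066 * 0.773781
= 6241.317


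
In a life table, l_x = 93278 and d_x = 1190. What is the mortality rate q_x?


q_x = d_x / l_x
= 1190 / 93278
= 0.0128


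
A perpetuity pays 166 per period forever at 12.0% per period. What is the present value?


PV = PMT / i
= 166 / 0.12
= 1383.3333


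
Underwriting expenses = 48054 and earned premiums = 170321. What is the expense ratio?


Expense ratio = expenses / premiums
= 48054 / 170321
= 0.2821


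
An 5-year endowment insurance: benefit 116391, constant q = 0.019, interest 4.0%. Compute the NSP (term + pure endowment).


Term component = 9492.0775
Pure endowment = 5_p_x * v^5 * benefit = 0.908542 * 0.821927 * 116391 = 86915.6015
NSP = 96407.679


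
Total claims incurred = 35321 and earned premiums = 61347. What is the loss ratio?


Loss ratio = claims / premiums
= 35321 / 61347
= 0.5758


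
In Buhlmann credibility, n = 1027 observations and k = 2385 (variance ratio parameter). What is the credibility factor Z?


Z = n / (n + k)
= 1027 / (1027 + 2385)
= 1027 / 3412
= 0.301


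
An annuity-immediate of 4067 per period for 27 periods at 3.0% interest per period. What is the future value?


FV = PMT * ((1+i)^n - 1) / i
= 4067 * ((1.03)^27 - 1) / 0.03
= 4067 * (2.221289 - 1) / 0.03
= 165566.0795


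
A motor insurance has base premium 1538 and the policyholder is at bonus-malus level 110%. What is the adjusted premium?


adjusted = base * BM_level / 100
= 1538 * 110 / 100
= 1538 * 1.1
= 1691.8


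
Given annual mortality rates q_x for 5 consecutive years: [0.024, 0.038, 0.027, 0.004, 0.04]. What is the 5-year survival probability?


p_k = 1 - q_k for each year
Survival = product of (1 - q_k)
= 0.976 * 0.962 * 0.973 * 0.996 * 0.96
= 0.8735


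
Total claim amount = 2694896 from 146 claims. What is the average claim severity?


severity = total / number
= 2694896 / 146
= 18458.1918


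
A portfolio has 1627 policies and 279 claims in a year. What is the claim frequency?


frequency = claims / policies
= 279 / 1627
= 0.1715


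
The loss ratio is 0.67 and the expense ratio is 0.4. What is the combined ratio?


Combined ratio = loss ratio + expense ratio
= 0.67 + 0.4
= 1.07


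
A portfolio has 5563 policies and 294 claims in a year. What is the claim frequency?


frequency = claims / policies
= 294 / 5563
= 0.0528


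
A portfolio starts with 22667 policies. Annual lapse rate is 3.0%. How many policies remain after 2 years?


remaining = initial * (1 - lapse)^years
= 22667 * (1 - 0.03)^2
= 22667 * 0.9409
= 21327.3803


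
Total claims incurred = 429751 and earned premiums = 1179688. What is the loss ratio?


Loss ratio = claims / premiums
= 429751 / 1179688
= 0.3643


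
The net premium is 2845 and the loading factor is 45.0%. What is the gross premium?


Gross = net * (1 + loading)
= 2845 * (1 + 0.45)
= 2845 * 1.45
= 4125.25


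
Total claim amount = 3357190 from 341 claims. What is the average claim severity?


severity = total / number
= 3357190 / 341
= 9845.132


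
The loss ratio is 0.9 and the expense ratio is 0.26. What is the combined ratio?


Combined ratio = loss ratio + expense ratio
= 0.9 + 0.26
= 1.16


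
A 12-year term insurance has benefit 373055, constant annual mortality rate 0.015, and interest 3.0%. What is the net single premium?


NSP = benefit * sum_{k=0}^{n-1} k_p_x * q * v^(k+1)
With constant q=0.015, v=0.970874
Sum = 0.138319
NSP = 373055 * 0.138319
= 51600.5473


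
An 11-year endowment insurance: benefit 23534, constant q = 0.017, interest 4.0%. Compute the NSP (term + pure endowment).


Term component = 3243.2618
Pure endowment = 11_p_x * v^11 * benefit = 0.828111 * 0.649581 * 23534 = 12659.5338
NSP = 15902.7957


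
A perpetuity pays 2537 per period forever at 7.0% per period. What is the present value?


PV = PMT / i
= 2537 / 0.07
= 36242.8571


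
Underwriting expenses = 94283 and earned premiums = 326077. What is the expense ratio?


Expense ratio = expenses / premiums
= 94283 / 326077
= 0.2891


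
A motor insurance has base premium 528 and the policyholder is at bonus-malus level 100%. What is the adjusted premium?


adjusted = base * BM_level / 100
= 528 * 100 / 100
= 528 * 1.0
= 528.0


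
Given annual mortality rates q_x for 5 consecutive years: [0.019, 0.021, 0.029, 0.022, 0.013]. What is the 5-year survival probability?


p_k = 1 - q_k for each year
Survival = product of (1 - q_k)
= 0.981 * 0.979 * 0.971 * 0.978 * 0.987
= 0.9002


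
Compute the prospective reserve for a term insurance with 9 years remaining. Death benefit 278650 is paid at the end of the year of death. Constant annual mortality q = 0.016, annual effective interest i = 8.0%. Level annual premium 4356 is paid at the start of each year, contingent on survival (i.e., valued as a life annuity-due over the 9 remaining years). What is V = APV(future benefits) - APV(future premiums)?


v = 1/(1+i) = 0.925926
APV(future benefits) per unit = sum_{k=0}^{8} k_p_x * q * v^(k+1) = 0.094557
APV(future benefits) = 278650 * 0.094557 = 26348.4307
Life annuity-due factor ä_{x:9} = sum_{k=0}^{8} k_p_x * v^k = 6.382627
APV(future premiums) = 4356 * 6.382627 = 27802.7242
V = 26348.4307 - 27802.7242
= -1454.2934


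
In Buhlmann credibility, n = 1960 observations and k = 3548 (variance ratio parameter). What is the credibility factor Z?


Z = n / (n + k)
= 1960 / (1960 + 3548)
= 1960 / 5508
= 0.3558


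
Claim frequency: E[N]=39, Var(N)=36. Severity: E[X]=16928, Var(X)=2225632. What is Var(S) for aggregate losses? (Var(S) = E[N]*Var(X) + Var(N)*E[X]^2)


Var(S) = E[N]*Var(X) + Var(N)*E[X]^2
= 39*2225632 + 36*16928^2
= 86799648 + 10316058624
= 1.0403e+10


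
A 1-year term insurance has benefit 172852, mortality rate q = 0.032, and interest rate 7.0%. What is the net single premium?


NSP = benefit * q * v
v = 1/(1+i) = 0.934579
NSP = 172852 * 0.032 * 0.934579
= 5169.4056


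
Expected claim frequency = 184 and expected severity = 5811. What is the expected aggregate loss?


E[S] = E[N] * E[X]
= 184 * 5811
= 1.0692e+06


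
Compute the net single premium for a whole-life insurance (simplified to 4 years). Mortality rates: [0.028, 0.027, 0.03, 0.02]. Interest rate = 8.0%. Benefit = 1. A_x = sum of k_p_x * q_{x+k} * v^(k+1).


v = 0.925926
Year 0: k_p_x=1.0, q=0.028, term=0.025926
Year 1: k_p_x=0.972, q=0.027, term=0.0225
Year 2: k_p_x=0.945756, q=0.03, term=0.022523
Year 3: k_p_x=0.917383, q=0.02, term=0.013486
A_x = 0.0844


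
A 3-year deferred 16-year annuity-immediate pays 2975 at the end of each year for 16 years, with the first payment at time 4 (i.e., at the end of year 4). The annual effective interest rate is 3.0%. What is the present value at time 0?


PV at time 3 of the 16-year annuity-immediate:
a_n = 2975 * (1-(1+0.03)^(-16))/0.03 = 37369.2785
Discount back 3 years to time 0:
PV = 37369.2785 * (1+0.03)^(-3)
= 37369.2785 * 0.915142
= 34198.1836


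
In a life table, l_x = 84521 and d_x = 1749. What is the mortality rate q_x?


q_x = d_x / l_x
= 1749 / 84521
= 0.0207


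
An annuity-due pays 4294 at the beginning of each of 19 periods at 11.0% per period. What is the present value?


PV_due = PMT * (1-(1+i)^(-n))/i * (1+i)
PV_immediate = 33661.9293
PV_due = 33661.9293 * 1.11
= 37364.7416


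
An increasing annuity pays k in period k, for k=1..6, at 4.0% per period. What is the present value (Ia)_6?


(Ia)_n = sum_{k=1}^{n} k * v^k, v = 1/(1+i)
v = 0.961538
Sum computed term by term:
(Ia)_6 = 17.7484


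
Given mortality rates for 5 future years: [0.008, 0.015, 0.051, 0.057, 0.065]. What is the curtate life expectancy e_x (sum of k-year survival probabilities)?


e_x = sum_{k=1}^{n} k_p_x
k_p_x values:
  1_p_x = 0.992
  2_p_x = 0.97712
  3_p_x = 0.927287
  4_p_x = 0.874432
  5_p_x = 0.817593
e_x = 4.5884


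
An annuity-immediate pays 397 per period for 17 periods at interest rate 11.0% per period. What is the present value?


PV = PMT * (1 - (1+i)^(-n)) / i
= 397 * (1 - (1+0.11)^(-17)) / 0.11
= 397 * (1 - 0.169633) / 0.11
= 397 * 7.548794
= 2996.8714


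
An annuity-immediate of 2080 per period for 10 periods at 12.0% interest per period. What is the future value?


FV = PMT * ((1+i)^n - 1) / i
= 2080 * ((1.12)^10 - 1) / 0.12
= 2080 * (3.105848 - 1) / 0.12
= 36501.3689


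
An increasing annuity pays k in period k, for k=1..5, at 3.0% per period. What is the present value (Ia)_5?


(Ia)_n = sum_{k=1}^{n} k * v^k, v = 1/(1+i)
v = 0.970874
Sum computed term by term:
(Ia)_5 = 13.4685


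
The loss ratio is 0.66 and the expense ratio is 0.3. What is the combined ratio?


Combined ratio = loss ratio + expense ratio
= 0.66 + 0.3
= 0.96


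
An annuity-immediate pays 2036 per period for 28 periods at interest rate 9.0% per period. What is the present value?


PV = PMT * (1 - (1+i)^(-n)) / i
= 2036 * (1 - (1+0.09)^(-28)) / 0.09
= 2036 * (1 - 0.089548) / 0.09
= 2036 * 10.116128
= 20596.4374


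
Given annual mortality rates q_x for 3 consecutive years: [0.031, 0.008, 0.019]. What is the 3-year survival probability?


p_k = 1 - q_k for each year
Survival = product of (1 - q_k)
= 0.969 * 0.992 * 0.981
= 0.943


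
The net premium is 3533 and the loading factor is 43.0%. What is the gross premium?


Gross = net * (1 + loading)
= 3533 * (1 + 0.43)
= 3533 * 1.43
= 5052.19


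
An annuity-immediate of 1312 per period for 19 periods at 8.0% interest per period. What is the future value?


FV = PMT * ((1+i)^n - 1) / i
= 1312 * ((1.08)^19 - 1) / 0.08
= 1312 * (4.315701 - 1) / 0.08
= 54377.4974


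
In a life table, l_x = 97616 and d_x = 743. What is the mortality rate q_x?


q_x = d_x / l_x
= 743 / 97616
= 0.0076


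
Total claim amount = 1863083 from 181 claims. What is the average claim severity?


severity = total / number
= 1863083 / 181
= 10293.2762


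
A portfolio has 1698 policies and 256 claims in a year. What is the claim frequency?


frequency = claims / policies
= 256 / 1698
= 0.1508


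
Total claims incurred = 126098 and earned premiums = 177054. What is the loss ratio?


Loss ratio = claims / premiums
= 126098 / 177054
= 0.7122


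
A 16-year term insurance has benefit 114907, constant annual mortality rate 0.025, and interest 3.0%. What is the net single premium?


NSP = benefit * sum_{k=0}^{n-1} k_p_x * q * v^(k+1)
With constant q=0.025, v=0.970874
Sum = 0.265635
NSP = 114907 * 0.265635
= 30523.3418


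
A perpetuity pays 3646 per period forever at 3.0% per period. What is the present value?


PV = PMT / i
= 3646 / 0.03
= 121533.3333


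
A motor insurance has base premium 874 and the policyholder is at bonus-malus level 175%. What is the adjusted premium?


adjusted = base * BM_level / 100
= 874 * 175 / 100
= 874 * 1.75
= 1529.5


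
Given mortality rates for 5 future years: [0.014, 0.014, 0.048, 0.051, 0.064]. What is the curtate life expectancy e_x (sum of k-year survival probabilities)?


e_x = sum_{k=1}^{n} k_p_x
k_p_x values:
  1_p_x = 0.986
  2_p_x = 0.972196
  3_p_x = 0.925531
  4_p_x = 0.878329
  5_p_x = 0.822116
e_x = 4.5842


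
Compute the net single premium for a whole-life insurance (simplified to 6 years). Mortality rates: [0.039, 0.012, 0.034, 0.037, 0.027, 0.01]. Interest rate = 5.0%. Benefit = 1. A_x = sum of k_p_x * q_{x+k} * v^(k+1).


v = 0.952381
Year 0: k_p_x=1.0, q=0.039, term=0.037143
Year 1: k_p_x=0.961, q=0.012, term=0.01046
Year 2: k_p_x=0.949468, q=0.034, term=0.027886
Year 3: k_p_x=0.917186, q=0.037, term=0.027919
Year 4: k_p_x=0.88325, q=0.027, term=0.018685
Year 5: k_p_x=0.859402, q=0.01, term=0.006413
A_x = 0.1285


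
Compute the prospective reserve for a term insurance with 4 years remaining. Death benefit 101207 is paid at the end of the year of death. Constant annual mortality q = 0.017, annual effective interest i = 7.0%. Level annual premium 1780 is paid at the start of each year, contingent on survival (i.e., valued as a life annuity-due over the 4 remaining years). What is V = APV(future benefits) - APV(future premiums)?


v = 1/(1+i) = 0.934579
APV(future benefits) per unit = sum_{k=0}^{3} k_p_x * q * v^(k+1) = 0.056212
APV(future benefits) = 101207 * 0.056212 = 5689.0588
Life annuity-due factor ä_{x:4} = sum_{k=0}^{3} k_p_x * v^k = 3.538056
APV(future premiums) = 1780 * 3.538056 = 6297.7401
V = 5689.0588 - 6297.7401
= -608.6812


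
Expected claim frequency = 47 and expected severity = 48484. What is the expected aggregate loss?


E[S] = E[N] * E[X]
= 47 * 48484
= 2.2787e+06


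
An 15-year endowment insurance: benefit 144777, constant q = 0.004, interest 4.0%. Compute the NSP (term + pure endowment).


Term component = 6279.8274
Pure endowment = 15_p_x * v^15 * benefit = 0.941651 * 0.555265 * 144777 = 75698.8985
NSP = 81978.7259


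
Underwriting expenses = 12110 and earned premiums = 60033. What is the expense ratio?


Expense ratio = expenses / premiums
= 12110 / 60033
= 0.2017


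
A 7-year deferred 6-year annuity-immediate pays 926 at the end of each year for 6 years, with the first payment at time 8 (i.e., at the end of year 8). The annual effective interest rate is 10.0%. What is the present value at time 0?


PV at time 7 of the 6-year annuity-immediate:
a_n = 926 * (1-(1+0.1)^(-6))/0.1 = 4032.9714
Discount back 7 years to time 0:
PV = 4032.9714 * (1+0.1)^(-7)
= 4032.9714 * 0.513158
= 2069.552


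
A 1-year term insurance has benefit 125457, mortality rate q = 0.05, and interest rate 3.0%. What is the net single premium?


NSP = benefit * q * v
v = 1/(1+i) = 0.970874
NSP = 125457 * 0.05 * 0.970874
= 6090.1456


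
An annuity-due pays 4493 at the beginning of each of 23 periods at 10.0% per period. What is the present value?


PV_due = PMT * (1-(1+i)^(-n))/i * (1+i)
PV_immediate = 39912.3004
PV_due = 39912.3004 * 1.1
= 43903.5304


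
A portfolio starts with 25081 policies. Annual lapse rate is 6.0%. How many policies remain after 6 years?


remaining = initial * (1 - lapse)^years
= 25081 * (1 - 0.06)^6
= 25081 * 0.68987
= 17302.624


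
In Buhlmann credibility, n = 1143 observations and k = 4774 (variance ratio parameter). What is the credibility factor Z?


Z = n / (n + k)
= 1143 / (1143 + 4774)
= 1143 / 5917
= 0.1932


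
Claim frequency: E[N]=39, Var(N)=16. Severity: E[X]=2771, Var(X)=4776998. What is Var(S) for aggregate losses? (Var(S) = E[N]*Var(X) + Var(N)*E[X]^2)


Var(S) = E[N]*Var(X) + Var(N)*E[X]^2
= 39*4776998 + 16*2771^2
= 186302922 + 122855056
= 3.0916e+08


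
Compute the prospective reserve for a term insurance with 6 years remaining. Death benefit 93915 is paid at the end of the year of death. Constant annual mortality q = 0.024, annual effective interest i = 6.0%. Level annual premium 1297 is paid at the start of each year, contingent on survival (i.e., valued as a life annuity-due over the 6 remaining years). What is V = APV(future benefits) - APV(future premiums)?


v = 1/(1+i) = 0.943396
APV(future benefits) per unit = sum_{k=0}^{5} k_p_x * q * v^(k+1) = 0.111616
APV(future benefits) = 93915 * 0.111616 = 10482.3724
Life annuity-due factor ä_{x:6} = sum_{k=0}^{5} k_p_x * v^k = 4.929686
APV(future premiums) = 1297 * 4.929686 = 6393.8026
V = 10482.3724 - 6393.8026
= 4088.5698


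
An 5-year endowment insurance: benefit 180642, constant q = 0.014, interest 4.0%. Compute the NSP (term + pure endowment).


Term component = 10959.8477
Pure endowment = 5_p_x * v^5 * benefit = 0.931933 * 0.821927 * 180642 = 138368.3019
NSP = 149328.1496


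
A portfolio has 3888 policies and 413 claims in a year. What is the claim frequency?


frequency = claims / policies
= 413 / 3888
= 0.1062


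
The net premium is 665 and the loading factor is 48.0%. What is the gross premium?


Gross = net * (1 + loading)
= 665 * (1 + 0.48)
= 665 * 1.48
= 984.2


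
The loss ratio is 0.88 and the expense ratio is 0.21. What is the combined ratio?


Combined ratio = loss ratio + expense ratio
= 0.88 + 0.21
= 1.09


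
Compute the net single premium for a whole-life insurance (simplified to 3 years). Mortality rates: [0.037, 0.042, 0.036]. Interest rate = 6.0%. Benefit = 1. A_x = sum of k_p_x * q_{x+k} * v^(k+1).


v = 0.943396
Year 0: k_p_x=1.0, q=0.037, term=0.034906
Year 1: k_p_x=0.963, q=0.042, term=0.035997
Year 2: k_p_x=0.922554, q=0.036, term=0.027885
A_x = 0.0988


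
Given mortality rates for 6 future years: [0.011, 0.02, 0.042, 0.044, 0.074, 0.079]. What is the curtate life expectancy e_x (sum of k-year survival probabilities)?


e_x = sum_{k=1}^{n} k_p_x
k_p_x values:
  1_p_x = 0.989
  2_p_x = 0.96922
  3_p_x = 0.928513
  4_p_x = 0.887658
  5_p_x = 0.821971
  6_p_x = 0.757036
e_x = 5.3534


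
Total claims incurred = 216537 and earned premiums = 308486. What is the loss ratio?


Loss ratio = claims / premiums
= 216537 / 308486
= 0.7019


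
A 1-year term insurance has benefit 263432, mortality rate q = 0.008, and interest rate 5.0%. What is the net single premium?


NSP = benefit * q * v
v = 1/(1+i) = 0.952381
NSP = 263432 * 0.008 * 0.952381
= 2007.101


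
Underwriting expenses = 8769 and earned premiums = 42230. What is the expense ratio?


Expense ratio = expenses / premiums
= 8769 / 42230
= 0.2076


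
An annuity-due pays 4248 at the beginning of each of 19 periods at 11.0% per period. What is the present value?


PV_due = PMT * (1-(1+i)^(-n))/i * (1+i)
PV_immediate = 33301.3218
PV_due = 33301.3218 * 1.11
= 36964.4672


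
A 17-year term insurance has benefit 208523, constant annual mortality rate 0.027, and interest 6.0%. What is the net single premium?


NSP = benefit * sum_{k=0}^{n-1} k_p_x * q * v^(k+1)
With constant q=0.027, v=0.943396
Sum = 0.237974
NSP = 208523 * 0.237974
= 49623.0681


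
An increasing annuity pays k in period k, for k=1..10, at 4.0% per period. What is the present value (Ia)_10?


(Ia)_n = sum_{k=1}^{n} k * v^k, v = 1/(1+i)
v = 0.961538
Sum computed term by term:
(Ia)_10 = 41.9922


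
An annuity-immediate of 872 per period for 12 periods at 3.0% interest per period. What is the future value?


FV = PMT * ((1+i)^n - 1) / i
= 872 * ((1.03)^12 - 1) / 0.03
= 872 * (1.425761 - 1) / 0.03
= 12375.4498


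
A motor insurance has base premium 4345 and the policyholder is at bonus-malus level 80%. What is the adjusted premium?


adjusted = base * BM_level / 100
= 4345 * 80 / 100
= 4345 * 0.8
= 3476.0


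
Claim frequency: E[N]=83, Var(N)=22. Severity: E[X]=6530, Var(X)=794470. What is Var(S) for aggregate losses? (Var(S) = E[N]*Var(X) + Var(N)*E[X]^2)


Var(S) = E[N]*Var(X) + Var(N)*E[X]^2
= 83*794470 + 22*6530^2
= 65941010 + 938099800
= 1.0040e+09


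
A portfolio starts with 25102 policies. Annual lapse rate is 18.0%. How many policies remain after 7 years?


remaining = initial * (1 - lapse)^years
= 25102 * (1 - 0.18)^7
= 25102 * 0.249285
= 6257.5639


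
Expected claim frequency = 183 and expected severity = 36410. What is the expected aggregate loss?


E[S] = E[N] * E[X]
= 183 * 36410
= 6.6630e+06


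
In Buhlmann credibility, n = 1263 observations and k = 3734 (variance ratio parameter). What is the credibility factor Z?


Z = n / (n + k)
= 1263 / (1263 + 3734)
= 1263 / 4997
= 0.2528


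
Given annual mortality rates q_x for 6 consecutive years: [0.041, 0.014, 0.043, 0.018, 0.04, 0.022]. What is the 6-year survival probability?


p_k = 1 - q_k for each year
Survival = product of (1 - q_k)
= 0.959 * 0.986 * 0.957 * 0.982 * 0.96 * 0.978
= 0.8343


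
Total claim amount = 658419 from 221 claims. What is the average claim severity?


severity = total / number
= 658419 / 221
= 2979.2715


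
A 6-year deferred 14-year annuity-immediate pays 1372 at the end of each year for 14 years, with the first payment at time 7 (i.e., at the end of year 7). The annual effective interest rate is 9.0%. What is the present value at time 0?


PV at time 6 of the 14-year annuity-immediate:
a_n = 1372 * (1-(1+0.09)^(-14))/0.09 = 10682.5983
Discount back 6 years to time 0:
PV = 10682.5983 * (1+0.09)^(-6)
= 10682.5983 * 0.596267
= 6369.6844


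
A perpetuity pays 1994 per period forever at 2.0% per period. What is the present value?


PV = PMT / i
= 1994 / 0.02
= 99700.0


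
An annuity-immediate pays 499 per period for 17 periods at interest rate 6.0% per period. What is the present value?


PV = PMT * (1 - (1+i)^(-n)) / i
= 499 * (1 - (1+0.06)^(-17)) / 0.06
= 499 * (1 - 0.371364) / 0.06
= 499 * 10.47726
= 5228.1526


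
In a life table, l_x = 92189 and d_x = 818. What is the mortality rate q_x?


q_x = d_x / l_x
= 818 / 92189
= 0.0089


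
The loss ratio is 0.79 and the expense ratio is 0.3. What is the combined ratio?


Combined ratio = loss ratio + expense ratio
= 0.79 + 0.3
= 1.09


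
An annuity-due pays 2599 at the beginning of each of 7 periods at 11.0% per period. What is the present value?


PV_due = PMT * (1-(1+i)^(-n))/i * (1+i)
PV_immediate = 12246.9981
PV_due = 12246.9981 * 1.11
= 13594.1679


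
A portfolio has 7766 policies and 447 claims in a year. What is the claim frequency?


frequency = claims / policies
= 447 / 7766
= 0.0576


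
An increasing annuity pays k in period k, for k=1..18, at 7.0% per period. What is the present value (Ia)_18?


(Ia)_n = sum_{k=1}^{n} k * v^k, v = 1/(1+i)
v = 0.934579
Sum computed term by term:
(Ia)_18 = 77.681


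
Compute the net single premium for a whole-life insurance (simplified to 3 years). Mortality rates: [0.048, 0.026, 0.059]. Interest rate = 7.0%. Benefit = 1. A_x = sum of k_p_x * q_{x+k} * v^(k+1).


v = 0.934579
Year 0: k_p_x=1.0, q=0.048, term=0.04486
Year 1: k_p_x=0.952, q=0.026, term=0.021619
Year 2: k_p_x=0.927248, q=0.059, term=0.044658
A_x = 0.1111


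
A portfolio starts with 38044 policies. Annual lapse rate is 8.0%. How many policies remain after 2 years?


remaining = initial * (1 - lapse)^years
= 38044 * (1 - 0.08)^2
= 38044 * 0.8464
= 32200.4416


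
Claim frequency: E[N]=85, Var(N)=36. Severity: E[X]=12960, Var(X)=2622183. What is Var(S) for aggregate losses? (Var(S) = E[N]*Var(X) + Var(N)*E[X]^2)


Var(S) = E[N]*Var(X) + Var(N)*E[X]^2
= 85*2622183 + 36*12960^2
= 222885555 + 6046617600
= 6.2695e+09


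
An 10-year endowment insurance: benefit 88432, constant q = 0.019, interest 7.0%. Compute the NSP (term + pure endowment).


Term component = 10956.9149
Pure endowment = 10_p_x * v^10 * benefit = 0.825449 * 0.508349 * 88432 = 37107.5041
NSP = 48064.419


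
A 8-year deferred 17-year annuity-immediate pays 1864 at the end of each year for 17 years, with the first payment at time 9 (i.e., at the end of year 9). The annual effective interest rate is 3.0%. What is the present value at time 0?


PV at time 8 of the 17-year annuity-immediate:
a_n = 1864 * (1-(1+0.03)^(-17))/0.03 = 24541.6448
Discount back 8 years to time 0:
PV = 24541.6448 * (1+0.03)^(-8)
= 24541.6448 * 0.789409
= 19373.4011


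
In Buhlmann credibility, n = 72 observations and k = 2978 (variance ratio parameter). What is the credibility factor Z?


Z = n / (n + k)
= 72 / (72 + 2978)
= 72 / 3050
= 0.0236


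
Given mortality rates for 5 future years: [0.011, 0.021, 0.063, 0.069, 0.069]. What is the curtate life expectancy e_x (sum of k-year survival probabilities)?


e_x = sum_{k=1}^{n} k_p_x
k_p_x values:
  1_p_x = 0.989
  2_p_x = 0.968231
  3_p_x = 0.907232
  4_p_x = 0.844633
  5_p_x = 0.786354
e_x = 4.4955


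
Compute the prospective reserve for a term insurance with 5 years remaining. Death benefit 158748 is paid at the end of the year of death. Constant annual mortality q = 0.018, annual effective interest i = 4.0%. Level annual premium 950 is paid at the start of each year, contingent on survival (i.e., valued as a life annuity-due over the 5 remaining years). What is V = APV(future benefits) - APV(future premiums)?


v = 1/(1+i) = 0.961538
APV(future benefits) per unit = sum_{k=0}^{4} k_p_x * q * v^(k+1) = 0.07741
APV(future benefits) = 158748 * 0.07741 = 12288.6123
Life annuity-due factor ä_{x:5} = sum_{k=0}^{4} k_p_x * v^k = 4.472552
APV(future premiums) = 950 * 4.472552 = 4248.9246
V = 12288.6123 - 4248.9246
= 8039.6878


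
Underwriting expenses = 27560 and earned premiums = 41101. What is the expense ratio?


Expense ratio = expenses / premiums
= 27560 / 41101
= 0.6705


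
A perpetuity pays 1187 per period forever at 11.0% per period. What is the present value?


PV = PMT / i
= 1187 / 0.11
= 10790.9091


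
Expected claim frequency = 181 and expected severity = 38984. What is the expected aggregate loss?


E[S] = E[N] * E[X]
= 181 * 38984
= 7.0561e+06


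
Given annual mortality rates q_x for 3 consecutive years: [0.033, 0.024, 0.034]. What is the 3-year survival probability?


p_k = 1 - q_k for each year
Survival = product of (1 - q_k)
= 0.967 * 0.976 * 0.966
= 0.9117


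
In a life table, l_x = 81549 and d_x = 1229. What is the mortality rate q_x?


q_x = d_x / l_x
= 1229 / 81549
= 0.0151


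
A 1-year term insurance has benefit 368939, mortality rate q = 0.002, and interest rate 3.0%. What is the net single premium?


NSP = benefit * q * v
v = 1/(1+i) = 0.970874
NSP = 368939 * 0.002 * 0.970874
= 716.3864


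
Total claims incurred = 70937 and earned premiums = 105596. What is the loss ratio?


Loss ratio = claims / premiums
= 70937 / 105596
= 0.6718


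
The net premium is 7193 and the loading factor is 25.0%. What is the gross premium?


Gross = net * (1 + loading)
= 7193 * (1 + 0.25)
= 7193 * 1.25
= 8991.25


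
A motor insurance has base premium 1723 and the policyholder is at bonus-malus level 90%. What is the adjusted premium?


adjusted = base * BM_level / 100
= 1723 * 90 / 100
= 1723 * 0.9
= 1550.7


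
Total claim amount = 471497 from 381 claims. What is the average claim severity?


severity = total / number
= 471497 / 381
= 1237.5249


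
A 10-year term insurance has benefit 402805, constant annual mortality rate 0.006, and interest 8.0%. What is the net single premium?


NSP = benefit * sum_{k=0}^{n-1} k_p_x * q * v^(k+1)
With constant q=0.006, v=0.925926
Sum = 0.039339
NSP = 402805 * 0.039339
= 15845.9636


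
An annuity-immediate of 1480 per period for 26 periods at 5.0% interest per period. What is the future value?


FV = PMT * ((1+i)^n - 1) / i
= 1480 * ((1.05)^26 - 1) / 0.05
= 1480 * (3.555673 - 1) / 0.05
= 75647.9116


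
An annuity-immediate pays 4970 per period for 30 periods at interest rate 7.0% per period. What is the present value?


PV = PMT * (1 - (1+i)^(-n)) / i
= 4970 * (1 - (1+0.07)^(-30)) / 0.07
= 4970 * (1 - 0.131367) / 0.07
= 4970 * 12.409041
= 61672.9347


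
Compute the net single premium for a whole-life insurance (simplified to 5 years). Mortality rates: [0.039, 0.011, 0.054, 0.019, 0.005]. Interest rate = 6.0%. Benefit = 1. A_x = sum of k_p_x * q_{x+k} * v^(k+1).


v = 0.943396
Year 0: k_p_x=1.0, q=0.039, term=0.036792
Year 1: k_p_x=0.961, q=0.011, term=0.009408
Year 2: k_p_x=0.950429, q=0.054, term=0.043092
Year 3: k_p_x=0.899106, q=0.019, term=0.013531
Year 4: k_p_x=0.882023, q=0.005, term=0.003295
A_x = 0.1061


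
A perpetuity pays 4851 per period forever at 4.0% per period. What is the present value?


PV = PMT / i
= 4851 / 0.04
= 121275.0


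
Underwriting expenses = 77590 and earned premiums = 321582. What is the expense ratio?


Expense ratio = expenses / premiums
= 77590 / 321582
= 0.2413


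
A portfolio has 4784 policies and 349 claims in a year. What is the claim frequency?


frequency = claims / policies
= 349 / 4784
= 0.073


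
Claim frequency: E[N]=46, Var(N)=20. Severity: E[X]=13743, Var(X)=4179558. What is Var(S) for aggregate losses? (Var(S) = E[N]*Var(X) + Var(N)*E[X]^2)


Var(S) = E[N]*Var(X) + Var(N)*E[X]^2
= 46*4179558 + 20*13743^2
= 192259668 + 3777400980
= 3.9697e+09


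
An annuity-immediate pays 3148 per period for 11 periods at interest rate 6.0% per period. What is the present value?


PV = PMT * (1 - (1+i)^(-n)) / i
= 3148 * (1 - (1+0.06)^(-11)) / 0.06
= 3148 * (1 - 0.526788) / 0.06
= 3148 * 7.886875
= 24827.8812


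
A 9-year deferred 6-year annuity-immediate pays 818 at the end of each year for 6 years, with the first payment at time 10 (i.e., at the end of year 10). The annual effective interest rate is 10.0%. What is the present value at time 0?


PV at time 9 of the 6-year annuity-immediate:
a_n = 818 * (1-(1+0.1)^(-6))/0.1 = 3562.6033
Discount back 9 years to time 0:
PV = 3562.6033 * (1+0.1)^(-9)
= 3562.6033 * 0.424098
= 1510.8916


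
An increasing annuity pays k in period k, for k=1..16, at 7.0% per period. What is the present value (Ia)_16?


(Ia)_n = sum_{k=1}^{n} k * v^k, v = 1/(1+i)
v = 0.934579
Sum computed term by term:
(Ia)_16 = 66.9737


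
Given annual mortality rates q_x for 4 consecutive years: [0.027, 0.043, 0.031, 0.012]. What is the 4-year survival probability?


p_k = 1 - q_k for each year
Survival = product of (1 - q_k)
= 0.973 * 0.957 * 0.969 * 0.988
= 0.8915


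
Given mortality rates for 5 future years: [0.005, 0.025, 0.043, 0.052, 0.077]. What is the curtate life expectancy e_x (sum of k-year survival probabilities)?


e_x = sum_{k=1}^{n} k_p_x
k_p_x values:
  1_p_x = 0.995
  2_p_x = 0.970125
  3_p_x = 0.92841
  4_p_x = 0.880132
  5_p_x = 0.812362
e_x = 4.586


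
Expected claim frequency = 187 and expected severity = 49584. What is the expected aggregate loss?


E[S] = E[N] * E[X]
= 187 * 49584
= 9.2722e+06


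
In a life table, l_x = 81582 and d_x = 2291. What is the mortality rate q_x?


q_x = d_x / l_x
= 2291 / 81582
= 0.0281


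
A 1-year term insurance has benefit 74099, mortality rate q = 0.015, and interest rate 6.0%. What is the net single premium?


NSP = benefit * q * v
v = 1/(1+i) = 0.943396
NSP = 74099 * 0.015 * 0.943396
= 1048.5708


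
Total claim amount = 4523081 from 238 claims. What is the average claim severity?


severity = total / number
= 4523081 / 238
= 19004.542


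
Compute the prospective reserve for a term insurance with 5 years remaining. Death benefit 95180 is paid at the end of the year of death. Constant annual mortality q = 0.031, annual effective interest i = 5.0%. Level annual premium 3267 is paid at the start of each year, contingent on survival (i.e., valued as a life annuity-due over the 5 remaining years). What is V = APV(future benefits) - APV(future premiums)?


v = 1/(1+i) = 0.952381
APV(future benefits) per unit = sum_{k=0}^{4} k_p_x * q * v^(k+1) = 0.126534
APV(future benefits) = 95180 * 0.126534 = 12043.4854
Life annuity-due factor ä_{x:5} = sum_{k=0}^{4} k_p_x * v^k = 4.285822
APV(future premiums) = 3267 * 4.285822 = 14001.7793
V = 12043.4854 - 14001.7793
= -1958.294


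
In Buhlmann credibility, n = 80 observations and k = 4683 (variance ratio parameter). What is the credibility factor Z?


Z = n / (n + k)
= 80 / (80 + 4683)
= 80 / 4763
= 0.0168


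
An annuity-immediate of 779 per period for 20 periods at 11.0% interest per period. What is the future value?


FV = PMT * ((1+i)^n - 1) / i
= 779 * ((1.11)^20 - 1) / 0.11
= 779 * (8.062312 - 1) / 0.11
= 50014.0062


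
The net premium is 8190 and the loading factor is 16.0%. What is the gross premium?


Gross = net * (1 + loading)
= 8190 * (1 + 0.16)
= 8190 * 1.16
= 9500.4


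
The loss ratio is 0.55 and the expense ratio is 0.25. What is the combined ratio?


Combined ratio = loss ratio + expense ratio
= 0.55 + 0.25
= 0.8


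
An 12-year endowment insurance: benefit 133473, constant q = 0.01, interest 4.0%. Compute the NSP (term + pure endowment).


Term component = 11915.5785
Pure endowment = 12_p_x * v^12 * benefit = 0.886385 * 0.624597 * 133473 = 73895.1076
NSP = 85810.686


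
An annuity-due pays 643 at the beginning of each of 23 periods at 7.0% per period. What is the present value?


PV_due = PMT * (1-(1+i)^(-n))/i * (1+i)
PV_immediate = 7248.0165
PV_due = 7248.0165 * 1.07
= 7755.3776


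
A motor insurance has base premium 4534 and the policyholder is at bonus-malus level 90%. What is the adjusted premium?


adjusted = base * BM_level / 100
= 4534 * 90 / 100
= 4534 * 0.9
= 4080.6


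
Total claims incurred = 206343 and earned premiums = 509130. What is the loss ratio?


Loss ratio = claims / premiums
= 206343 / 509130
= 0.4053
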